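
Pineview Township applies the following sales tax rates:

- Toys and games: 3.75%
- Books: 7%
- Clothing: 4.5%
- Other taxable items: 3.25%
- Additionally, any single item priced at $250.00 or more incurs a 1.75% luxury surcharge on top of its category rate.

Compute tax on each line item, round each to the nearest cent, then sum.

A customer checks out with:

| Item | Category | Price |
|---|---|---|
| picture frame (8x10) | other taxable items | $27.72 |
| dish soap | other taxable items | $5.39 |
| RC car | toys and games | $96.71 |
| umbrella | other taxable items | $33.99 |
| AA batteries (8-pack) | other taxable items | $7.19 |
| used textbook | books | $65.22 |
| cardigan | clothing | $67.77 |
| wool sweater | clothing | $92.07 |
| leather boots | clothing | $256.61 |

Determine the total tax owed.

$33.84

Picture frame (8x10) $27.72: other taxable items → 3.25% → $0.90
Dish soap $5.39: other taxable items → 3.25% → $0.18
RC car $96.71: toys and games → 3.75% → $3.63
Umbrella $33.99: other taxable items → 3.25% → $1.10
AA batteries (8-pack) $7.19: other taxable items → 3.25% → $0.23
Used textbook $65.22: books → 7% → $4.57
Cardigan $67.77: clothing → 4.5% → $3.05
Wool sweater $92.07: clothing → 4.5% → $4.14
Leather boots $256.61: clothing → 4.5% + 1.75% surcharge = 6.25% → $16.04
Total tax = $0.90 + $0.18 + $3.63 + $1.10 + $0.23 + $4.57 + $3.05 + $4.14 + $16.04 = $33.84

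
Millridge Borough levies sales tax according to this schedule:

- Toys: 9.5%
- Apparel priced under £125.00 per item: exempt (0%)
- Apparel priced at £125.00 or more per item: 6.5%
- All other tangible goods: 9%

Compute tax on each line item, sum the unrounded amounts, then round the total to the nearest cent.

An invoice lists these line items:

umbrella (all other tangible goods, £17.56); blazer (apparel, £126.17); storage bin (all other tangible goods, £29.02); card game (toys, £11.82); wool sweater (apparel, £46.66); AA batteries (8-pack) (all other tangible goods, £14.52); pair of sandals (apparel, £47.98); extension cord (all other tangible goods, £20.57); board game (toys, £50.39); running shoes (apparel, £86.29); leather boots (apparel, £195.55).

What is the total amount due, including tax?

£680.70

Umbrella £17.56: all other tangible goods → 9% → £1.5804
Blazer £126.17: apparel, £125.00 or more → 6.5% → £8.20105
Storage bin £29.02: all other tangible goods → 9% → £2.6118
Card game £11.82: toys → 9.5% → £1.1229
Wool sweater £46.66: apparel, under £125.00 → 0% → £0.00
AA batteries (8-pack) £14.52: all other tangible goods → 9% → £1.3068
Pair of sandals £47.98: apparel, under £125.00 → 0% → £0.00
Extension cord £20.57: all other tangible goods → 9% → £1.8513
Board game £50.39: toys → 9.5% → £4.78705
Running shoes £86.29: apparel, under £125.00 → 0% → £0.00
Leather boots £195.55: apparel, £125.00 or more → 6.5% → £12.71075
Subtotal = £646.53; unrounded tax = £34.17205 → £34.17; total due = £680.70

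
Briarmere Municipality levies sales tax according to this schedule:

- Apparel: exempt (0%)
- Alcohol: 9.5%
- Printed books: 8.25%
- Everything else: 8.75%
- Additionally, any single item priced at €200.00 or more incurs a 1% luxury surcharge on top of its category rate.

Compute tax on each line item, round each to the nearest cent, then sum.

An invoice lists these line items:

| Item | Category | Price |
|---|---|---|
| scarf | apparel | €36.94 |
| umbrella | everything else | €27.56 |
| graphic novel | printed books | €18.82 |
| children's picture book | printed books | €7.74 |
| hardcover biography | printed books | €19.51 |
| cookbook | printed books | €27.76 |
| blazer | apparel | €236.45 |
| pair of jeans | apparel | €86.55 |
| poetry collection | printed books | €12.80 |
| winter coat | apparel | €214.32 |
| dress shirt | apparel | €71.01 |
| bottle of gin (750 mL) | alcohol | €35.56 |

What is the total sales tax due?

€17.44

Scarf €36.94: apparel → 0% → €0.00
Umbrella €27.56: everything else → 8.75% → €2.41
Graphic novel €18.82: printed books → 8.25% → €1.55
Children's picture book €7.74: printed books → 8.25% → €0.64
Hardcover biography €19.51: printed books → 8.25% → €1.61
Cookbook €27.76: printed books → 8.25% → €2.29
Blazer €236.45: apparel → 0% + 1% surcharge = 1% → €2.36
Pair of jeans €86.55: apparel → 0% → €0.00
Poetry collection €12.80: printed books → 8.25% → €1.06
Winter coat €214.32: apparel → 0% + 1% surcharge = 1% → €2.14
Dress shirt €71.01: apparel → 0% → €0.00
Bottle of gin (750 mL) €35.56: alcohol → 9.5% → €3.38
Total tax = €2.41 + €1.55 + €0.64 + €1.61 + €2.29 + €2.36 + €1.06 + €2.14 + €3.38 = €17.44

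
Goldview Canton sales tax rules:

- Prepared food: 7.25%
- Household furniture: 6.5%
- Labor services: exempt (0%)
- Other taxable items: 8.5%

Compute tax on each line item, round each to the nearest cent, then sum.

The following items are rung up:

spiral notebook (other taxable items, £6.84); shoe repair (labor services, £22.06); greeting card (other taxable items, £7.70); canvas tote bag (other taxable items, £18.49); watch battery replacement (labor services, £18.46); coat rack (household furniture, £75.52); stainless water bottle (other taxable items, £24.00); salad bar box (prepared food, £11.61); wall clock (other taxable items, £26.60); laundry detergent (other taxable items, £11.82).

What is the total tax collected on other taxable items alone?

Spiral notebook £6.84: other taxable items → 8.5% → £0.58
Greeting card £7.70: other taxable items → 8.5% → £0.65
Canvas tote bag £18.49: other taxable items → 8.5% → £1.57
Stainless water bottle £24.00: other taxable items → 8.5% → £2.04
Wall clock £26.60: other taxable items → 8.5% → £2.26
Laundry detergent £11.82: other taxable items → 8.5% → £1.00
Tax on other taxable items = £0.58 + £0.65 + £1.57 + £2.04 + £2.26 + £1.00 = £8.10

£8.10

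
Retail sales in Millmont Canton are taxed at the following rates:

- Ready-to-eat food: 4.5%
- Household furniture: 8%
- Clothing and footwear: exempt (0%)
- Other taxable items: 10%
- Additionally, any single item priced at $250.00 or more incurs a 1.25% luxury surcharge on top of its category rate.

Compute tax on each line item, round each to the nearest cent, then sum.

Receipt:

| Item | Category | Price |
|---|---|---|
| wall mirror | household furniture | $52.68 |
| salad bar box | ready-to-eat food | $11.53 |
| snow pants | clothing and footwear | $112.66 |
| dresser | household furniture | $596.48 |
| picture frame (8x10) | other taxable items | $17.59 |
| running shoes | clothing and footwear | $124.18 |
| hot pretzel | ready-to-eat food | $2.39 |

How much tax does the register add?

$61.77

Wall mirror $52.68: household furniture → 8% → $4.21
Salad bar box $11.53: ready-to-eat food → 4.5% → $0.52
Snow pants $112.66: clothing and footwear → 0% → $0.00
Dresser $596.48: household furniture → 8% + 1.25% surcharge = 9.25% → $55.17
Picture frame (8x10) $17.59: other taxable items → 10% → $1.76
Running shoes $124.18: clothing and footwear → 0% → $0.00
Hot pretzel $2.39: ready-to-eat food → 4.5% → $0.11
Total tax = $4.21 + $0.52 + $55.17 + $1.76 + $0.11 = $61.77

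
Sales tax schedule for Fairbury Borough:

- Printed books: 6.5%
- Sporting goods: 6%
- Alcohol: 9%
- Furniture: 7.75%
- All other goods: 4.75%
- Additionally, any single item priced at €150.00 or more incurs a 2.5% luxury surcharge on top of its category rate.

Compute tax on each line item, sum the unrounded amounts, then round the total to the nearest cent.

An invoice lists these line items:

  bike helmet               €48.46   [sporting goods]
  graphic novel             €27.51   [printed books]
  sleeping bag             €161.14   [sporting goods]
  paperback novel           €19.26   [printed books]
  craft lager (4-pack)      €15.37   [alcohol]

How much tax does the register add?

Bike helmet €48.46: sporting goods → 6% → €2.9076
Graphic novel €27.51: printed books → 6.5% → €1.78815
Sleeping bag €161.14: sporting goods → 6% + 2.5% surcharge = 8.5% → €13.6969
Paperback novel €19.26: printed books → 6.5% → €1.2519
Craft lager (4-pack) €15.37: alcohol → 9% → €1.3833
Unrounded tax sum = €21.02785 → €21.03

€21.03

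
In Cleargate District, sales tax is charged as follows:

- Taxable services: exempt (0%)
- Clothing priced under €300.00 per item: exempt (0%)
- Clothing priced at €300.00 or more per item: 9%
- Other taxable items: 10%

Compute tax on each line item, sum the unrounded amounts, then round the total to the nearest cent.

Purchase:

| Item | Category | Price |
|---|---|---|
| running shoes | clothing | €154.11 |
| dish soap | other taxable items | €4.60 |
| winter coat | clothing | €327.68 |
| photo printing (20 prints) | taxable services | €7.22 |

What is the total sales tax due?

Running shoes €154.11: clothing, under €300.00 → 0% → €0.00
Dish soap €4.60: other taxable items → 10% → €0.46
Winter coat €327.68: clothing, €300.00 or more → 9% → €29.4912
Photo printing (20 prints) €7.22: taxable services → 0% → €0.00
Unrounded tax sum = €29.9512 → €29.95

€29.95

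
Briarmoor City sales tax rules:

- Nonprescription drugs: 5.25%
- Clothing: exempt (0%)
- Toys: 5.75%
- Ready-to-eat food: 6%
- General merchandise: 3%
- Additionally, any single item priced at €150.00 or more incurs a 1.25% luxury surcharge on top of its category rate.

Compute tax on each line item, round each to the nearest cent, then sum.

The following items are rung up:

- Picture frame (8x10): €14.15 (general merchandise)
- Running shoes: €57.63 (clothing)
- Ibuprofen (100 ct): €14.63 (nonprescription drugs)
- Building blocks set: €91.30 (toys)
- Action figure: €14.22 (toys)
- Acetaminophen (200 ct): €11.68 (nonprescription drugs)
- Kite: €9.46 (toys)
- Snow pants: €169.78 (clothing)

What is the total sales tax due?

€10.53

Picture frame (8x10) €14.15: general merchandise → 3% → €0.42
Running shoes €57.63: clothing → 0% → €0.00
Ibuprofen (100 ct) €14.63: nonprescription drugs → 5.25% → €0.77
Building blocks set €91.30: toys → 5.75% → €5.25
Action figure €14.22: toys → 5.75% → €0.82
Acetaminophen (200 ct) €11.68: nonprescription drugs → 5.25% → €0.61
Kite €9.46: toys → 5.75% → €0.54
Snow pants €169.78: clothing → 0% + 1.25% surcharge = 1.25% → €2.12
Total tax = €0.42 + €0.77 + €5.25 + €0.82 + €0.61 + €0.54 + €2.12 = €10.53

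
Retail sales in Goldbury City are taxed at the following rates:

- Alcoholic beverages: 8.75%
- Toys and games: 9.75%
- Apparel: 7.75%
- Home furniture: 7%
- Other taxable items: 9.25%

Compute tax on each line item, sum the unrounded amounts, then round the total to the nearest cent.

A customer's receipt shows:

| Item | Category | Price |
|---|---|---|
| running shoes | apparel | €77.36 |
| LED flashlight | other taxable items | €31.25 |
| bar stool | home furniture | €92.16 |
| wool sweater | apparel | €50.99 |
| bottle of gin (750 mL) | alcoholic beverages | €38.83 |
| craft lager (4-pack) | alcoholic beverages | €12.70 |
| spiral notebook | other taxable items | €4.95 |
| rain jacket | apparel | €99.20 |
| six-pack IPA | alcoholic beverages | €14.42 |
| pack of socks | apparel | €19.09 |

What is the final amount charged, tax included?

Running shoes €77.36: apparel → 7.75% → €5.9954
LED flashlight €31.25: other taxable items → 9.25% → €2.890625
Bar stool €92.16: home furniture → 7% → €6.4512
Wool sweater €50.99: apparel → 7.75% → €3.951725
Bottle of gin (750 mL) €38.83: alcoholic beverages → 8.75% → €3.397625
Craft lager (4-pack) €12.70: alcoholic beverages → 8.75% → €1.11125
Spiral notebook €4.95: other taxable items → 9.25% → €0.457875
Rain jacket €99.20: apparel → 7.75% → €7.688
Six-pack IPA €14.42: alcoholic beverages → 8.75% → €1.26175
Pack of socks €19.09: apparel → 7.75% → €1.479475
Subtotal = €440.95; unrounded tax = €34.684925 → €34.68; total due = €475.63

€475.63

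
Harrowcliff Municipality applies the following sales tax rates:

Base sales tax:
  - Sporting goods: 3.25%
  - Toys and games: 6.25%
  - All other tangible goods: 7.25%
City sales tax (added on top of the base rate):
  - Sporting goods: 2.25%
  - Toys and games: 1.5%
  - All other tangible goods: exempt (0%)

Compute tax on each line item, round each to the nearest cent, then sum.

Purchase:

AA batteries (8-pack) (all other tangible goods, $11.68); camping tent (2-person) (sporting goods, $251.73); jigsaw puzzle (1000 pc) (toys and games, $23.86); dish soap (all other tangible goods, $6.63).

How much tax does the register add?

$17.03

AA batteries (8-pack) $11.68: all other tangible goods → 7.25% + 0% city = 7.25% → $0.85
Camping tent (2-person) $251.73: sporting goods → 3.25% + 2.25% city = 5.5% → $13.85
Jigsaw puzzle (1000 pc) $23.86: toys and games → 6.25% + 1.5% city = 7.75% → $1.85
Dish soap $6.63: all other tangible goods → 7.25% + 0% city = 7.25% → $0.48
Total tax = $0.85 + $13.85 + $1.85 + $0.48 = $17.03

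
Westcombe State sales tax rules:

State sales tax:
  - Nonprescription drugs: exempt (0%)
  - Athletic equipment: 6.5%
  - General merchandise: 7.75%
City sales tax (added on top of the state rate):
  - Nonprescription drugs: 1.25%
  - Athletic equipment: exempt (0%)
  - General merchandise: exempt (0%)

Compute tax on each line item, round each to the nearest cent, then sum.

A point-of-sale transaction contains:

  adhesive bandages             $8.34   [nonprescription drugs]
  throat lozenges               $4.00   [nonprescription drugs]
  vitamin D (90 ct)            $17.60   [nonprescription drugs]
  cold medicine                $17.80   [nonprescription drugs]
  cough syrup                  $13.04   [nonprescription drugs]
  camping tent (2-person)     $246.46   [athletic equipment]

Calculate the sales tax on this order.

$16.77

Adhesive bandages $8.34: nonprescription drugs → 0% + 1.25% city = 1.25% → $0.10
Throat lozenges $4.00: nonprescription drugs → 0% + 1.25% city = 1.25% → $0.05
Vitamin D (90 ct) $17.60: nonprescription drugs → 0% + 1.25% city = 1.25% → $0.22
Cold medicine $17.80: nonprescription drugs → 0% + 1.25% city = 1.25% → $0.22
Cough syrup $13.04: nonprescription drugs → 0% + 1.25% city = 1.25% → $0.16
Camping tent (2-person) $246.46: athletic equipment → 6.5% + 0% city = 6.5% → $16.02
Total tax = $0.10 + $0.05 + $0.22 + $0.22 + $0.16 + $16.02 = $16.77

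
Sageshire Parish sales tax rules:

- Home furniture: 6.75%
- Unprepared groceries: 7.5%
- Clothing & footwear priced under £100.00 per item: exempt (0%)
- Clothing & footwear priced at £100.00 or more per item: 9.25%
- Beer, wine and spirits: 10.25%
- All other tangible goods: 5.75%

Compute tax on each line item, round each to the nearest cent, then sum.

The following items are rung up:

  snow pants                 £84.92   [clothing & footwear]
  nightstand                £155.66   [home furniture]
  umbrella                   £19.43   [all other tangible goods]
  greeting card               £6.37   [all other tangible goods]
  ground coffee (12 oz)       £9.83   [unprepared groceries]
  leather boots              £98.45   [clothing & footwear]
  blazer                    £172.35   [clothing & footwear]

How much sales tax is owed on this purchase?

Snow pants £84.92: clothing & footwear, under £100.00 → 0% → £0.00
Nightstand £155.66: home furniture → 6.75% → £10.51
Umbrella £19.43: all other tangible goods → 5.75% → £1.12
Greeting card £6.37: all other tangible goods → 5.75% → £0.37
Ground coffee (12 oz) £9.83: unprepared groceries → 7.5% → £0.74
Leather boots £98.45: clothing & footwear, under £100.00 → 0% → £0.00
Blazer £172.35: clothing & footwear, £100.00 or more → 9.25% → £15.94
Total tax = £10.51 + £1.12 + £0.37 + £0.74 + £15.94 = £28.68

£28.68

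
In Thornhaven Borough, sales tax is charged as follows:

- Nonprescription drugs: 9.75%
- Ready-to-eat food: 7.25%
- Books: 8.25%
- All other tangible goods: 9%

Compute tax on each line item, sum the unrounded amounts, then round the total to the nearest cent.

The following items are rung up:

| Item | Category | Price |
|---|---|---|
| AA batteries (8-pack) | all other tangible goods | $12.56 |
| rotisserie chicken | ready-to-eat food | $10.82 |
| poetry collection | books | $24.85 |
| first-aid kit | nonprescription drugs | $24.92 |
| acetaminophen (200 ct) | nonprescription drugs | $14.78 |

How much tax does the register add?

$7.84

AA batteries (8-pack) $12.56: all other tangible goods → 9% → $1.1304
Rotisserie chicken $10.82: ready-to-eat food → 7.25% → $0.78445
Poetry collection $24.85: books → 8.25% → $2.050125
First-aid kit $24.92: nonprescription drugs → 9.75% → $2.4297
Acetaminophen (200 ct) $14.78: nonprescription drugs → 9.75% → $1.44105
Unrounded tax sum = $7.835725 → $7.84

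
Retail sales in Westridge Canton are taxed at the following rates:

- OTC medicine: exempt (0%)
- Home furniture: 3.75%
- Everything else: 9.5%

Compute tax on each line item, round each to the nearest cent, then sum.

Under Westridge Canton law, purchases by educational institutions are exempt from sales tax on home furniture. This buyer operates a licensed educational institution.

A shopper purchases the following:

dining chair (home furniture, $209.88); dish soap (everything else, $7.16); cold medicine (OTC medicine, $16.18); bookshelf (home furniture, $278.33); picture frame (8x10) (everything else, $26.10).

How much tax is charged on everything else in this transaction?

Dish soap $7.16: everything else → 9.5% → $0.68
Picture frame (8x10) $26.10: everything else → 9.5% → $2.48
Tax on everything else = $0.68 + $2.48 = $3.16

$3.16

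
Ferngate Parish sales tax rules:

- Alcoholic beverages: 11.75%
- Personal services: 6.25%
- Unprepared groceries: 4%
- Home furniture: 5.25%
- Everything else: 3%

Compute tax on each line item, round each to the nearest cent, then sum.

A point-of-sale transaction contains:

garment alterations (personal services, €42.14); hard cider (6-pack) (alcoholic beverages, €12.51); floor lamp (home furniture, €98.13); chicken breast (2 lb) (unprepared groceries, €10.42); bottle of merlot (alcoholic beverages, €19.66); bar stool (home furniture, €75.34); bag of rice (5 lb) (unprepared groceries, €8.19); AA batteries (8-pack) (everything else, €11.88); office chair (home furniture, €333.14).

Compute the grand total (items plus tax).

€645.53

Garment alterations €42.14: personal services → 6.25% → €2.63
Hard cider (6-pack) €12.51: alcoholic beverages → 11.75% → €1.47
Floor lamp €98.13: home furniture → 5.25% → €5.15
Chicken breast (2 lb) €10.42: unprepared groceries → 4% → €0.42
Bottle of merlot €19.66: alcoholic beverages → 11.75% → €2.31
Bar stool €75.34: home furniture → 5.25% → €3.96
Bag of rice (5 lb) €8.19: unprepared groceries → 4% → €0.33
AA batteries (8-pack) €11.88: everything else → 3% → €0.36
Office chair €333.14: home furniture → 5.25% → €17.49
Subtotal = €611.41; tax = €34.12; total due = €645.53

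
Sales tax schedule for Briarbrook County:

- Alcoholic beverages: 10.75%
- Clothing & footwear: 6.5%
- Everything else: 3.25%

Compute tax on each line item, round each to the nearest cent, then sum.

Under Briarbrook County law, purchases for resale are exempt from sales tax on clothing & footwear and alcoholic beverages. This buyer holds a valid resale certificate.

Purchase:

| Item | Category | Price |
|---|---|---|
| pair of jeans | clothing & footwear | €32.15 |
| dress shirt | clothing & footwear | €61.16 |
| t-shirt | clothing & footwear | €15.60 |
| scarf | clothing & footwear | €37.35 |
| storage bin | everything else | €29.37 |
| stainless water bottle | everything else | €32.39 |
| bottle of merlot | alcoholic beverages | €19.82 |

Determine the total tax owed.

€2.00

Pair of jeans €32.15: clothing & footwear, buyer-exempt → 0% → €0.00
Dress shirt €61.16: clothing & footwear, buyer-exempt → 0% → €0.00
T-shirt €15.60: clothing & footwear, buyer-exempt → 0% → €0.00
Scarf €37.35: clothing & footwear, buyer-exempt → 0% → €0.00
Storage bin €29.37: everything else → 3.25% → €0.95
Stainless water bottle €32.39: everything else → 3.25% → €1.05
Bottle of merlot €19.82: alcoholic beverages, buyer-exempt → 0% → €0.00
Total tax = €0.95 + €1.05 = €2.00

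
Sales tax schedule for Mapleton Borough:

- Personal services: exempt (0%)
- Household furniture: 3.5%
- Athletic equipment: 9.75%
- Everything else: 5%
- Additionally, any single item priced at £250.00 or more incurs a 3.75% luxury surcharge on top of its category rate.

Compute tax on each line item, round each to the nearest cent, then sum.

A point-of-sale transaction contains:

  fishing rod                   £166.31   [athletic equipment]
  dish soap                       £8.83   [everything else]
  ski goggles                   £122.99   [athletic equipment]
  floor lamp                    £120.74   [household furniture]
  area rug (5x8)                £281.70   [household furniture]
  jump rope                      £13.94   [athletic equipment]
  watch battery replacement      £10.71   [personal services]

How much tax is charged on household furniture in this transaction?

Floor lamp £120.74: household furniture → 3.5% → £4.23
Area rug (5x8) £281.70: household furniture → 3.5% + 3.75% surcharge = 7.25% → £20.42
Tax on household furniture = £4.23 + £20.42 = £24.65

£24.65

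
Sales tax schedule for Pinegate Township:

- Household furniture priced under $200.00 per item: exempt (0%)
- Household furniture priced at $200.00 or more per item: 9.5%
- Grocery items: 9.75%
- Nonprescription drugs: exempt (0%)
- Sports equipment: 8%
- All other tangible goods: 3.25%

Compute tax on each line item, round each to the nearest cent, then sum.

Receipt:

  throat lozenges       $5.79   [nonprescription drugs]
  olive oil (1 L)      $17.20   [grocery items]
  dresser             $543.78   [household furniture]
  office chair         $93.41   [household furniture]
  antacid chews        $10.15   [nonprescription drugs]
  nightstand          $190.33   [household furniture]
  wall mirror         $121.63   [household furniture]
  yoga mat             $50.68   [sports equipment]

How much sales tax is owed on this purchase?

Throat lozenges $5.79: nonprescription drugs → 0% → $0.00
Olive oil (1 L) $17.20: grocery items → 9.75% → $1.68
Dresser $543.78: household furniture, $200.00 or more → 9.5% → $51.66
Office chair $93.41: household furniture, under $200.00 → 0% → $0.00
Antacid chews $10.15: nonprescription drugs → 0% → $0.00
Nightstand $190.33: household furniture, under $200.00 → 0% → $0.00
Wall mirror $121.63: household furniture, under $200.00 → 0% → $0.00
Yoga mat $50.68: sports equipment → 8% → $4.05
Total tax = $1.68 + $51.66 + $4.05 = $57.39

$57.39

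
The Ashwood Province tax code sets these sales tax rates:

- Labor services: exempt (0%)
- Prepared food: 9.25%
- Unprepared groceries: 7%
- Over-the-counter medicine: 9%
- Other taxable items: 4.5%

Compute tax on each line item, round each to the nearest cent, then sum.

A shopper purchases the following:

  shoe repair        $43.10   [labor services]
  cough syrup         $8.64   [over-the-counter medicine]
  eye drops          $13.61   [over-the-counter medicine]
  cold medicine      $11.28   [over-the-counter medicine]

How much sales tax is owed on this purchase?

$3.02

Shoe repair $43.10: labor services → 0% → $0.00
Cough syrup $8.64: over-the-counter medicine → 9% → $0.78
Eye drops $13.61: over-the-counter medicine → 9% → $1.22
Cold medicine $11.28: over-the-counter medicine → 9% → $1.02
Total tax = $0.78 + $1.22 + $1.02 = $3.02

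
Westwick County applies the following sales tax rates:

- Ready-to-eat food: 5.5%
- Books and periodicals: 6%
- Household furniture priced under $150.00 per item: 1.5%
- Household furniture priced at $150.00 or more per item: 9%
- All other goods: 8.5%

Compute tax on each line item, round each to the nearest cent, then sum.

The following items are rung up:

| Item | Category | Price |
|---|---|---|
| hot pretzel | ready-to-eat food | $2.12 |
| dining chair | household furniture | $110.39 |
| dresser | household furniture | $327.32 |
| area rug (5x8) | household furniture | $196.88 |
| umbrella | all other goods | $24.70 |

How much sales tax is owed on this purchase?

Hot pretzel $2.12: ready-to-eat food → 5.5% → $0.12
Dining chair $110.39: household furniture, under $150.00 → 1.5% → $1.66
Dresser $327.32: household furniture, $150.00 or more → 9% → $29.46
Area rug (5x8) $196.88: household furniture, $150.00 or more → 9% → $17.72
Umbrella $24.70: all other goods → 8.5% → $2.10
Total tax = $0.12 + $1.66 + $29.46 + $17.72 + $2.10 = $51.06

$51.06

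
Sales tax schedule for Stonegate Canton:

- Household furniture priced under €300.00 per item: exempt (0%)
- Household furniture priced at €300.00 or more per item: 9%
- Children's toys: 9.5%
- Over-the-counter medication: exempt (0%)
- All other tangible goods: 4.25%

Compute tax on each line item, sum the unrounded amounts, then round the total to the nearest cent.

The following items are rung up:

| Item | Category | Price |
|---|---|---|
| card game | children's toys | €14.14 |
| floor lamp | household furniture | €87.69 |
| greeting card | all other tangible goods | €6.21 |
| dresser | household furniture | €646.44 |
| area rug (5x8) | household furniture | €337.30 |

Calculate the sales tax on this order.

Card game €14.14: children's toys → 9.5% → €1.3433
Floor lamp €87.69: household furniture, under €300.00 → 0% → €0.00
Greeting card €6.21: all other tangible goods → 4.25% → €0.263925
Dresser €646.44: household furniture, €300.00 or more → 9% → €58.1796
Area rug (5x8) €337.30: household furniture, €300.00 or more → 9% → €30.357
Unrounded tax sum = €90.143825 → €90.14

€90.14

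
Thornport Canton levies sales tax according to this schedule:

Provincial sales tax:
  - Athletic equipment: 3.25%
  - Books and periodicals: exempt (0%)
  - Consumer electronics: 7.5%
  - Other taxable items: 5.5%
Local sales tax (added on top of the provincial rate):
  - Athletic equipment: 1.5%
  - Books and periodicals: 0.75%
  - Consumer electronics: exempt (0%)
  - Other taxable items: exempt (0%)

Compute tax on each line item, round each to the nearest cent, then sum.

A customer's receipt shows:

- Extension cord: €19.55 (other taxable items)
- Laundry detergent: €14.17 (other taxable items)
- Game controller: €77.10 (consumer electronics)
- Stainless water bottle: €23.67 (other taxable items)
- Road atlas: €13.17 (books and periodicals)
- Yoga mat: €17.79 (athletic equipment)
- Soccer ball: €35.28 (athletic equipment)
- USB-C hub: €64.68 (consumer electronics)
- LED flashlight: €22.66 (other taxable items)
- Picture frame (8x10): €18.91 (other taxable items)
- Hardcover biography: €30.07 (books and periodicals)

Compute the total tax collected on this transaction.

Extension cord €19.55: other taxable items → 5.5% + 0% local = 5.5% → €1.08
Laundry detergent €14.17: other taxable items → 5.5% + 0% local = 5.5% → €0.78
Game controller €77.10: consumer electronics → 7.5% + 0% local = 7.5% → €5.78
Stainless water bottle €23.67: other taxable items → 5.5% + 0% local = 5.5% → €1.30
Road atlas €13.17: books and periodicals → 0% + 0.75% local = 0.75% → €0.10
Yoga mat €17.79: athletic equipment → 3.25% + 1.5% local = 4.75% → €0.85
Soccer ball €35.28: athletic equipment → 3.25% + 1.5% local = 4.75% → €1.68
USB-C hub €64.68: consumer electronics → 7.5% + 0% local = 7.5% → €4.85
LED flashlight €22.66: other taxable items → 5.5% + 0% local = 5.5% → €1.25
Picture frame (8x10) €18.91: other taxable items → 5.5% + 0% local = 5.5% → €1.04
Hardcover biography €30.07: books and periodicals → 0% + 0.75% local = 0.75% → €0.23
Total tax = €1.08 + €0.78 + €5.78 + €1.30 + €0.10 + €0.85 + €1.68 + €4.85 + €1.25 + €1.04 + €0.23 = €18.94

€18.94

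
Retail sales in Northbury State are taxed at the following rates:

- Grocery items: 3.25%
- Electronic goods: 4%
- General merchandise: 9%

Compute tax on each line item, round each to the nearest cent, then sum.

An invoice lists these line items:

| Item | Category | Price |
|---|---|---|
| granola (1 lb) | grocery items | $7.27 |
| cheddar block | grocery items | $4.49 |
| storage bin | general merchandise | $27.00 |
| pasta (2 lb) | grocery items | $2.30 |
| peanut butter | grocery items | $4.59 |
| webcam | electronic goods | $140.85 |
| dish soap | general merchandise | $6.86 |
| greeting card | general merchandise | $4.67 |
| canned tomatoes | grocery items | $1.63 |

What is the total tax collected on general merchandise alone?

$3.47

Storage bin $27.00: general merchandise → 9% → $2.43
Dish soap $6.86: general merchandise → 9% → $0.62
Greeting card $4.67: general merchandise → 9% → $0.42
Tax on general merchandise = $2.43 + $0.62 + $0.42 = $3.47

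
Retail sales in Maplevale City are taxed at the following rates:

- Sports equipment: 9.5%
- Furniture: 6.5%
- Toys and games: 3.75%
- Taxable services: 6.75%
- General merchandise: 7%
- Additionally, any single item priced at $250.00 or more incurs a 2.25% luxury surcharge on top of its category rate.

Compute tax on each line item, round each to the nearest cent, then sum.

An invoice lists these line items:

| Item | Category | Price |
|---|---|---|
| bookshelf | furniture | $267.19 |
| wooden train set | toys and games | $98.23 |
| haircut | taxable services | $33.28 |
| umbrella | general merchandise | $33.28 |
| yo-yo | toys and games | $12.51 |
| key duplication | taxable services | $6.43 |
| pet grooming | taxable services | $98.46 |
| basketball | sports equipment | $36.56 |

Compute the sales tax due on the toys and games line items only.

Wooden train set $98.23: toys and games → 3.75% → $3.68
Yo-yo $12.51: toys and games → 3.75% → $0.47
Tax on toys and games = $3.68 + $0.47 = $4.15

$4.15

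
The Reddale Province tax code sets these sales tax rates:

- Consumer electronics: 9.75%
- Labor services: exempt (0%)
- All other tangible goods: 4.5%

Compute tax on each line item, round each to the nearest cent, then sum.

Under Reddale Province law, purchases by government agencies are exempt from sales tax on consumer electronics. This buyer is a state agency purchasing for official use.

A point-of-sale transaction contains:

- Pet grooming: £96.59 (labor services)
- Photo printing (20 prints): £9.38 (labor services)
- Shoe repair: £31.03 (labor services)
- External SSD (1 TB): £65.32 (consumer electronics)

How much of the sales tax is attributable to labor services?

£0.00

Pet grooming £96.59: labor services → 0% → £0.00
Photo printing (20 prints) £9.38: labor services → 0% → £0.00
Shoe repair £31.03: labor services → 0% → £0.00
Tax on labor services = £0.00 + £0.00 + £0.00 = £0.00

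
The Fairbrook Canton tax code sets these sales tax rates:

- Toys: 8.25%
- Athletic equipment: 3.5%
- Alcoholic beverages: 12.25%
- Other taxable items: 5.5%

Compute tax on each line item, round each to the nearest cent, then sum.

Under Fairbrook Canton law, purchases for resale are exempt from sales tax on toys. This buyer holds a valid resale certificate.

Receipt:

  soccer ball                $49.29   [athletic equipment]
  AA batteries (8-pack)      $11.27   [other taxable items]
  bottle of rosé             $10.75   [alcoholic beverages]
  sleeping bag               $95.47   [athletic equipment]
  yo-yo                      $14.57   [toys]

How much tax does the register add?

Soccer ball $49.29: athletic equipment → 3.5% → $1.73
AA batteries (8-pack) $11.27: other taxable items → 5.5% → $0.62
Bottle of rosé $10.75: alcoholic beverages → 12.25% → $1.32
Sleeping bag $95.47: athletic equipment → 3.5% → $3.34
Yo-yo $14.57: toys, buyer-exempt → 0% → $0.00
Total tax = $1.73 + $0.62 + $1.32 + $3.34 = $7.01

$7.01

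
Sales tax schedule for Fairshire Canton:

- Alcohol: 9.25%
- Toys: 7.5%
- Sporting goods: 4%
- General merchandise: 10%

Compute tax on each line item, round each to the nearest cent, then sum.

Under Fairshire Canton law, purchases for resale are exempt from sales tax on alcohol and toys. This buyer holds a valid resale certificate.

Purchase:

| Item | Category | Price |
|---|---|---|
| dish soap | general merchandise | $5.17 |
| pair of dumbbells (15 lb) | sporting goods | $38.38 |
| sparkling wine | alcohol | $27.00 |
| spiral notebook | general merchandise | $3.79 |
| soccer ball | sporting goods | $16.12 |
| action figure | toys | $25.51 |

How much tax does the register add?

$3.08

Dish soap $5.17: general merchandise → 10% → $0.52
Pair of dumbbells (15 lb) $38.38: sporting goods → 4% → $1.54
Sparkling wine $27.00: alcohol, buyer-exempt → 0% → $0.00
Spiral notebook $3.79: general merchandise → 10% → $0.38
Soccer ball $16.12: sporting goods → 4% → $0.64
Action figure $25.51: toys, buyer-exempt → 0% → $0.00
Total tax = $0.52 + $1.54 + $0.38 + $0.64 = $3.08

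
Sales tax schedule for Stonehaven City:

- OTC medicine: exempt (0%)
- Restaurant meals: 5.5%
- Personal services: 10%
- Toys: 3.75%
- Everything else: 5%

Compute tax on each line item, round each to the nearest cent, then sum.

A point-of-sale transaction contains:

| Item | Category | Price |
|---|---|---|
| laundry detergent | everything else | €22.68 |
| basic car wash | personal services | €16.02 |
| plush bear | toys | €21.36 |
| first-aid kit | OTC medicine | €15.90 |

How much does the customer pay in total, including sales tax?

€79.49

Laundry detergent €22.68: everything else → 5% → €1.13
Basic car wash €16.02: personal services → 10% → €1.60
Plush bear €21.36: toys → 3.75% → €0.80
First-aid kit €15.90: OTC medicine → 0% → €0.00
Subtotal = €75.96; tax = €3.53; total due = €79.49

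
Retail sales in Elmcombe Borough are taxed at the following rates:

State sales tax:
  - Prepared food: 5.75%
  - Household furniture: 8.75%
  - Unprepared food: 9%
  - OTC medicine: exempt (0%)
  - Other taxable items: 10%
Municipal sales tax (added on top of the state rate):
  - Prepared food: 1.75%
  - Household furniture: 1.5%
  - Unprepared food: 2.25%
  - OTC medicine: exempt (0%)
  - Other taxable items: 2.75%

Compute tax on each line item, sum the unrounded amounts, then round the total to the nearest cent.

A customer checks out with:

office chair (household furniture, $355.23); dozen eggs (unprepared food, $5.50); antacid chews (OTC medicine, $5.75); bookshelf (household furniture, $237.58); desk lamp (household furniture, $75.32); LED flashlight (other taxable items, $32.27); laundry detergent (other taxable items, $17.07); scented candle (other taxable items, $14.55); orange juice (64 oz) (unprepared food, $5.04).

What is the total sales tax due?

Office chair $355.23: household furniture → 8.75% + 1.5% municipal = 10.25% → $36.411075
Dozen eggs $5.50: unprepared food → 9% + 2.25% municipal = 11.25% → $0.61875
Antacid chews $5.75: OTC medicine → 0% + 0% municipal = 0% → $0.00
Bookshelf $237.58: household furniture → 8.75% + 1.5% municipal = 10.25% → $24.35195
Desk lamp $75.32: household furniture → 8.75% + 1.5% municipal = 10.25% → $7.7203
LED flashlight $32.27: other taxable items → 10% + 2.75% municipal = 12.75% → $4.114425
Laundry detergent $17.07: other taxable items → 10% + 2.75% municipal = 12.75% → $2.176425
Scented candle $14.55: other taxable items → 10% + 2.75% municipal = 12.75% → $1.855125
Orange juice (64 oz) $5.04: unprepared food → 9% + 2.25% municipal = 11.25% → $0.567
Unrounded tax sum = $77.81505 → $77.82

$77.82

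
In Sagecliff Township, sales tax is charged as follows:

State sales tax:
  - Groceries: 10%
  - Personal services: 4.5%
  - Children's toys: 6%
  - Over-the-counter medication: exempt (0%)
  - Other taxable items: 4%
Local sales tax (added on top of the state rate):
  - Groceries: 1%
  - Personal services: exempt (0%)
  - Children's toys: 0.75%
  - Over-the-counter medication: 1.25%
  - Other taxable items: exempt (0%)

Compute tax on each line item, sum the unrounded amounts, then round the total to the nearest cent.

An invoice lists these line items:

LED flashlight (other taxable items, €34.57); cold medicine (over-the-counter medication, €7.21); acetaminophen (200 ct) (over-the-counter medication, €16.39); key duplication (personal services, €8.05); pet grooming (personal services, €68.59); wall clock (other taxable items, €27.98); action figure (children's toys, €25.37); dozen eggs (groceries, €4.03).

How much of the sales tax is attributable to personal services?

Key duplication €8.05: personal services → 4.5% + 0% local = 4.5% → €0.36225
Pet grooming €68.59: personal services → 4.5% + 0% local = 4.5% → €3.08655
Tax on personal services: unrounded sum = €3.4488 → €3.45

€3.45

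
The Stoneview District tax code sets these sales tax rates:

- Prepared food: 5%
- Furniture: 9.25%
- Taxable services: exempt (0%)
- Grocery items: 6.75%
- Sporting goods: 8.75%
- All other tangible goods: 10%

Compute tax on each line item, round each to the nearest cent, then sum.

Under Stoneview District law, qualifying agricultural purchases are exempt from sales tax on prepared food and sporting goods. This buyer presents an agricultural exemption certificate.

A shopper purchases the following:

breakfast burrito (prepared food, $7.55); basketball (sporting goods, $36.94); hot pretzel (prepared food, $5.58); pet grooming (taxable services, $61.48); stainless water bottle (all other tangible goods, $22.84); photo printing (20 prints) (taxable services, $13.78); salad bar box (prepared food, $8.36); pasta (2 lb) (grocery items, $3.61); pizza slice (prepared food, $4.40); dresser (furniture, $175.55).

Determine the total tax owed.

$18.76

Breakfast burrito $7.55: prepared food, buyer-exempt → 0% → $0.00
Basketball $36.94: sporting goods, buyer-exempt → 0% → $0.00
Hot pretzel $5.58: prepared food, buyer-exempt → 0% → $0.00
Pet grooming $61.48: taxable services → 0% → $0.00
Stainless water bottle $22.84: all other tangible goods → 10% → $2.28
Photo printing (20 prints) $13.78: taxable services → 0% → $0.00
Salad bar box $8.36: prepared food, buyer-exempt → 0% → $0.00
Pasta (2 lb) $3.61: grocery items → 6.75% → $0.24
Pizza slice $4.40: prepared food, buyer-exempt → 0% → $0.00
Dresser $175.55: furniture → 9.25% → $16.24
Total tax = $2.28 + $0.24 + $16.24 = $18.76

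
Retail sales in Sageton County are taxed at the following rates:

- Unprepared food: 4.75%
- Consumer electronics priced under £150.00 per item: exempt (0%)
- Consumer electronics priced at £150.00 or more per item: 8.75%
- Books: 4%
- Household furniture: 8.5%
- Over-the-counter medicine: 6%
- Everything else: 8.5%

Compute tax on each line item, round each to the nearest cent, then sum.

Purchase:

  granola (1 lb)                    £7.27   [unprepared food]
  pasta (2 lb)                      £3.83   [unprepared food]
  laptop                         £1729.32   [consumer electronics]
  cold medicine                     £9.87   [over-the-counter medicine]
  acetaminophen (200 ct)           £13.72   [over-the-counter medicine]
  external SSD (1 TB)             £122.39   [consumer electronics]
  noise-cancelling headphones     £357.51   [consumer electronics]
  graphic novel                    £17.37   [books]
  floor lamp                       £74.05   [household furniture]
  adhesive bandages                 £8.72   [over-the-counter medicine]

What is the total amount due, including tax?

Granola (1 lb) £7.27: unprepared food → 4.75% → £0.35
Pasta (2 lb) £3.83: unprepared food → 4.75% → £0.18
Laptop £1729.32: consumer electronics, £150.00 or more → 8.75% → £151.32
Cold medicine £9.87: over-the-counter medicine → 6% → £0.59
Acetaminophen (200 ct) £13.72: over-the-counter medicine → 6% → £0.82
External SSD (1 TB) £122.39: consumer electronics, under £150.00 → 0% → £0.00
Noise-cancelling headphones £357.51: consumer electronics, £150.00 or more → 8.75% → £31.28
Graphic novel £17.37: books → 4% → £0.69
Floor lamp £74.05: household furniture → 8.5% → £6.29
Adhesive bandages £8.72: over-the-counter medicine → 6% → £0.52
Subtotal = £2344.05; tax = £192.04; total due = £2536.09

£2536.09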